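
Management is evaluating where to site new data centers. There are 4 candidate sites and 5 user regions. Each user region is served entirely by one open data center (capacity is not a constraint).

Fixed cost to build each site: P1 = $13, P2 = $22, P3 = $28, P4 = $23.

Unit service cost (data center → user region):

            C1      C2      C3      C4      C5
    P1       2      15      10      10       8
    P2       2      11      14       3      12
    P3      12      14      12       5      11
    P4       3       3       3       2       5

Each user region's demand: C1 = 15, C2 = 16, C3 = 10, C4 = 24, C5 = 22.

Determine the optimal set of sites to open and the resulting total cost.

Open P1 and P4; minimum total cost 302.

For any fixed open set, each user region goes to its cheapest open site; total = fixed + service.
{P1, P4}: C1→P1 2·15=30, C2→P4 3·16=48, C3→P4 3·10=30, C4→P4 2·24=48, C5→P4 5·22=110. Service 266; fixed 36; total 302.
{P4}: C1→P4 3·15=45, C2→P4 3·16=48, C3→P4 3·10=30, C4→P4 2·24=48, C5→P4 5·22=110. Service 281; fixed 23; total 304.
{P2, P4}: service 266 + fixed 45 = 311
{P1, P2, P3, P4}: C1→P1 2·15=30, C2→P4 3·16=48, C3→P4 3·10=30, C4→P4 2·24=48, C5→P4 5·22=110. Service 266; fixed 86; total 352.
(All 15 nonempty subsets were checked; P1 and P4 is lowest.)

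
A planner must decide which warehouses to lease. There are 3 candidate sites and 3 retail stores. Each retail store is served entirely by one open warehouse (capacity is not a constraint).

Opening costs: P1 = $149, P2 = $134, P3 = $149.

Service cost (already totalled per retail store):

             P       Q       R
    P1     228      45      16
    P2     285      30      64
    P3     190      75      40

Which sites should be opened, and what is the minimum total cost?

For any fixed open set, each retail store goes to its cheapest open site; total = fixed + service.
{P1}: P→P1 228, Q→P1 45, R→P1 16. Service 289; fixed 149; total 438.
{P3}: service 305 + fixed 149 = 454
{P2}: service 379 + fixed 134 = 513
{P1, P2, P3}: P→P3 190, Q→P2 30, R→P1 16. Service 236; fixed 432; total 668.
No other subset beats 438.

Open P1 only; minimum total cost 438.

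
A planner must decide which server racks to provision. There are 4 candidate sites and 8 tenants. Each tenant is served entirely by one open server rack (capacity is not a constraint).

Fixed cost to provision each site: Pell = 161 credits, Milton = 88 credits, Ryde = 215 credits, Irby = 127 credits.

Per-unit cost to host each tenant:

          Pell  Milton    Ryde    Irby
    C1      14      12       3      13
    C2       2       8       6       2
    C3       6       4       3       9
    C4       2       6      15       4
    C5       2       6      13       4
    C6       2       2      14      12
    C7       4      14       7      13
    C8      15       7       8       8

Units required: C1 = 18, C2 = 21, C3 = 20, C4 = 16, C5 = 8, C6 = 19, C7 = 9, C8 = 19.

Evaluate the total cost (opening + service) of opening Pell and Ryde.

Each tenant is assigned to its cheapest site among the open ones.
{Pell, Ryde}: C1→Ryde 3·18=54, C2→Pell 2·21=42, C3→Ryde 3·20=60, C4→Pell 2·16=32, C5→Pell 2·8=16, C6→Pell 2·19=38, C7→Pell 4·9=36, C8→Ryde 8·19=152. Service 430; fixed 376; total 806.

Total cost: 806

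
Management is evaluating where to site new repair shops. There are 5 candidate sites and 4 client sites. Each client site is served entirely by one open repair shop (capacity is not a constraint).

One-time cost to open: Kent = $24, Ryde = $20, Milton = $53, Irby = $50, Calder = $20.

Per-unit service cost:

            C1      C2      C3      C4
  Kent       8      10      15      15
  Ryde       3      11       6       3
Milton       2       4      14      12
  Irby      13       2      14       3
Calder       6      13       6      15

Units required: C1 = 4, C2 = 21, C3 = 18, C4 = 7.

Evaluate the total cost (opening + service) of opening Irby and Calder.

Each client site is assigned to its cheapest site among the open ones.
{Irby, Calder}: C1→Calder 6·4=24, C2→Irby 2·21=42, C3→Calder 6·18=108, C4→Irby 3·7=21. Service 195; fixed 70; total 265.

Total cost: 265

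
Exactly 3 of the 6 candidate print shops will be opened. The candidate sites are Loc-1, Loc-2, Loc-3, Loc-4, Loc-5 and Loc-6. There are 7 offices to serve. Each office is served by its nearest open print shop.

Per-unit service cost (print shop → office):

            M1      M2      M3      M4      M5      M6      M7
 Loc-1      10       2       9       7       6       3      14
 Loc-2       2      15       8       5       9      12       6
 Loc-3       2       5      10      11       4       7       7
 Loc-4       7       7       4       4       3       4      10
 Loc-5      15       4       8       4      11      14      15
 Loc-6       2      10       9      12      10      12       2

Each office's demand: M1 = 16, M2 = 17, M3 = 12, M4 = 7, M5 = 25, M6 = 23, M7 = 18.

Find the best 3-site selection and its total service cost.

With exactly 3 open, each office uses its cheapest among the chosen.
{Loc-1, Loc-4, Loc-6}: M1→Loc-6 2·16=32, M2→Loc-1 2·17=34, M3→Loc-4 4·12=48, M4→Loc-4 4·7=28, M5→Loc-4 3·25=75, M6→Loc-1 3·23=69, M7→Loc-6 2·18=36. Service cost 322.
{Loc-4, Loc-5, Loc-6}: service cost 379
{Loc-1, Loc-2, Loc-4}: service cost 394
Among all 20 size-3 choices, {Loc-1, Loc-4, Loc-6} is lowest.

Choose Loc-1, Loc-4 and Loc-6; total service cost 322.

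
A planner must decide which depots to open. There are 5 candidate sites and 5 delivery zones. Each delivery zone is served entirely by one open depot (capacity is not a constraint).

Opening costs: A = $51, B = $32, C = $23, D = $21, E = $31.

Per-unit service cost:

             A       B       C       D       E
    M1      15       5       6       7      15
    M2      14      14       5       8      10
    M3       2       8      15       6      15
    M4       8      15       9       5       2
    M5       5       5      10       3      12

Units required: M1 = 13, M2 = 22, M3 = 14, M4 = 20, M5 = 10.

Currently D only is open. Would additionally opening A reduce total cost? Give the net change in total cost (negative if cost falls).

Yes — net change −5 (cost falls by 5).

Current service cost with {D}: 481.
Adding A: each delivery zone re-picks its cheapest; new service cost 425, saving 56.
Extra fixed cost: 51. Net change = 51 − 56 = -5.
(Totals: 502 → 497.)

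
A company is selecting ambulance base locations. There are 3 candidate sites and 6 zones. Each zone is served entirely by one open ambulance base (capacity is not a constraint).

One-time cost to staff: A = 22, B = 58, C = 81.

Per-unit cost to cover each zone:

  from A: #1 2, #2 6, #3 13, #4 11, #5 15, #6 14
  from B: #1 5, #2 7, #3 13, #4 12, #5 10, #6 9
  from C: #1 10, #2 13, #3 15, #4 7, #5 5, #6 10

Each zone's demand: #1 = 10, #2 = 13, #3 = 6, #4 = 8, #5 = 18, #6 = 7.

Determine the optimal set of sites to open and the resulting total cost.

For any fixed open set, each zone goes to its cheapest open site; total = fixed + service.
{A, C}: #1→A 2·10=20, #2→A 6·13=78, #3→A 13·6=78, #4→C 7·8=56, #5→C 5·18=90, #6→C 10·7=70. Service 392; fixed 103; total 495.
{A, B, C}: service 385 + fixed 161 = 546
{B, C}: #1→B 5·10=50, #2→B 7·13=91, #3→B 13·6=78, #4→C 7·8=56, #5→C 5·18=90, #6→B 9·7=63. Service 428; fixed 139; total 567.
{A}: #1→A 2·10=20, #2→A 6·13=78, #3→A 13·6=78, #4→A 11·8=88, #5→A 15·18=270, #6→A 14·7=98. Service 632; fixed 22; total 654.
(All 7 nonempty subsets were checked; A and C is lowest.)

Open A and C; minimum total cost 495.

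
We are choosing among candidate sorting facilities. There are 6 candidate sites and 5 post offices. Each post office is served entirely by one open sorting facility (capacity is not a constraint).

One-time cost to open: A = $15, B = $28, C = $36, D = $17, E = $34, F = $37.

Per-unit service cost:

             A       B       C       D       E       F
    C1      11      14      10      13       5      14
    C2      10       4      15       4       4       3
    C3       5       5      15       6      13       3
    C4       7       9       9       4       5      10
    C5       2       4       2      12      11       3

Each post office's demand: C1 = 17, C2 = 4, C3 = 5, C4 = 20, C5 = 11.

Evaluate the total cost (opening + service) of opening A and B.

Each post office is assigned to its cheapest site among the open ones.
{A, B}: C1→A 11·17=187, C2→B 4·4=16, C3→A 5·5=25, C4→A 7·20=140, C5→A 2·11=22. Service 390; fixed 43; total 433.

Total cost: 433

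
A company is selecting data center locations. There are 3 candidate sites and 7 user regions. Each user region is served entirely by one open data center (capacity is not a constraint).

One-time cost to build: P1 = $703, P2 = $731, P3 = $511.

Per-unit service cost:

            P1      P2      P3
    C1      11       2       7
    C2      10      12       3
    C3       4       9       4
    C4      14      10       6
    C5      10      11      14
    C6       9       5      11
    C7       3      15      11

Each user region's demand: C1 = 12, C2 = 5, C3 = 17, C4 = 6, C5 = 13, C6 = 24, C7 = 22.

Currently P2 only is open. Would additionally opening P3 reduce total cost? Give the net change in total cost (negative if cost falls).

No — net change +269 (cost rises by 269).

Current service cost with {P2}: 890.
Adding P3: each user region re-picks its cheapest; new service cost 648, saving 242.
Extra fixed cost: 511. Net change = 511 − 242 = 269.
(Totals: 1621 → 1890.)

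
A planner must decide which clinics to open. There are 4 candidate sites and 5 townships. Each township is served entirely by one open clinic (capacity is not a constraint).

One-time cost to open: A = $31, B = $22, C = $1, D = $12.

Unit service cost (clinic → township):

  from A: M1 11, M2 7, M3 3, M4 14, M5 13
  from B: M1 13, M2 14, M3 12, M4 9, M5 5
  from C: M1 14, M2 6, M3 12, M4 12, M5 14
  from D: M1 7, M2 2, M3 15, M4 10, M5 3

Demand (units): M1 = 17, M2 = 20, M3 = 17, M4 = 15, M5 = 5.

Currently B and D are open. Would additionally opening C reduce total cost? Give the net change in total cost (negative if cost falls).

No — net change +1 (cost rises by 1).

Current service cost with {B, D}: 513.
Adding C: each township re-picks its cheapest; new service cost 513, saving 0.
Extra fixed cost: 1. Net change = 1 − 0 = 1.
(Totals: 547 → 548.)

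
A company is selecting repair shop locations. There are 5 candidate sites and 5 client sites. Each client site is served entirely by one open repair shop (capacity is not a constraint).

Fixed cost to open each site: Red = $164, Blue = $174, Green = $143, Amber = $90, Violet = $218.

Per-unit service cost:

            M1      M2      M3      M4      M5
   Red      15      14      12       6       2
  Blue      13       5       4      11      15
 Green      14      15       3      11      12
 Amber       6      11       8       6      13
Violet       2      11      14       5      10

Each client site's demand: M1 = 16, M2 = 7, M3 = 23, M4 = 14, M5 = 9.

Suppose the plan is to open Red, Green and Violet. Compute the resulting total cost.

Total cost: 791

Each client site is assigned to its cheapest site among the open ones.
{Red, Green, Violet}: M1→Violet 2·16=32, M2→Violet 11·7=77, M3→Green 3·23=69, M4→Violet 5·14=70, M5→Red 2·9=18. Service 266; fixed 525; total 791.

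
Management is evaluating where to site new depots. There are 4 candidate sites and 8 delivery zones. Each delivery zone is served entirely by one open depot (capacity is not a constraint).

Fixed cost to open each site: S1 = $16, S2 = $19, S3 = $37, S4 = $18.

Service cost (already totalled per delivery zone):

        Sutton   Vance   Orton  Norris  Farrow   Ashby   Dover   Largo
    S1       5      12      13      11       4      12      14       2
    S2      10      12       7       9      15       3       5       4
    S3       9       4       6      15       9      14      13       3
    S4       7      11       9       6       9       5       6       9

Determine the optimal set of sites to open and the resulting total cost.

For any fixed open set, each delivery zone goes to its cheapest open site; total = fixed + service.
{S4}: Sutton→S4 7, Vance→S4 11, Orton→S4 9, Norris→S4 6, Farrow→S4 9, Ashby→S4 5, Dover→S4 6, Largo→S4 9. Service 62; fixed 18; total 80.
{S1, S2}: service 47 + fixed 35 = 82
{S1, S4}: Sutton→S1 5, Vance→S4 11, Orton→S4 9, Norris→S4 6, Farrow→S1 4, Ashby→S4 5, Dover→S4 6, Largo→S1 2. Service 48; fixed 34; total 82.
{S1, S2, S3, S4}: Sutton→S1 5, Vance→S3 4, Orton→S3 6, Norris→S4 6, Farrow→S1 4, Ashby→S2 3, Dover→S2 5, Largo→S1 2. Service 35; fixed 90; total 125.
No other subset beats 80.

Open S4 only; minimum total cost 80.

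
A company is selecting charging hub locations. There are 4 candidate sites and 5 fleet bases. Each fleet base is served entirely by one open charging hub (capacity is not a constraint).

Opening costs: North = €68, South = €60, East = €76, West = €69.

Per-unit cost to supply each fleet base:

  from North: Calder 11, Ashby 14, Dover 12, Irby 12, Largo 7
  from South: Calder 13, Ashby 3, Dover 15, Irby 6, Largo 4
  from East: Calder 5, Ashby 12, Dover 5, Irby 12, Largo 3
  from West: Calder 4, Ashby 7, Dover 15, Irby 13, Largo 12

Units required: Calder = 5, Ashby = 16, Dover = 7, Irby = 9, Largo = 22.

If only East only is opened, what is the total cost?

Total cost: 502

Each fleet base is assigned to its cheapest site among the open ones.
{East}: Calder→East 5·5=25, Ashby→East 12·16=192, Dover→East 5·7=35, Irby→East 12·9=108, Largo→East 3·22=66. Service 426; fixed 76; total 502.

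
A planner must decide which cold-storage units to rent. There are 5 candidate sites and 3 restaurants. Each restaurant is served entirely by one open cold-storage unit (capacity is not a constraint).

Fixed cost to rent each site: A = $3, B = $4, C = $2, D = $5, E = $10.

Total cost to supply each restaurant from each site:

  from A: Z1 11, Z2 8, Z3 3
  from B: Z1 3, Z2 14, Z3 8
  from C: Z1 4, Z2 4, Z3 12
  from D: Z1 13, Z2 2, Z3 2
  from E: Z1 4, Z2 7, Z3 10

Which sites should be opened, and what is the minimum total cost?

Open C and D; minimum total cost 15.

For any fixed open set, each restaurant goes to its cheapest open site; total = fixed + service.
{C, D}: Z1→C 4, Z2→D 2, Z3→D 2. Service 8; fixed 7; total 15.
{A, C}: Z1→C 4, Z2→C 4, Z3→A 3. Service 11; fixed 5; total 16.
{B, D}: service 7 + fixed 9 = 16
{A, B, C, D, E}: service 7 + fixed 24 = 31
No other subset beats 15.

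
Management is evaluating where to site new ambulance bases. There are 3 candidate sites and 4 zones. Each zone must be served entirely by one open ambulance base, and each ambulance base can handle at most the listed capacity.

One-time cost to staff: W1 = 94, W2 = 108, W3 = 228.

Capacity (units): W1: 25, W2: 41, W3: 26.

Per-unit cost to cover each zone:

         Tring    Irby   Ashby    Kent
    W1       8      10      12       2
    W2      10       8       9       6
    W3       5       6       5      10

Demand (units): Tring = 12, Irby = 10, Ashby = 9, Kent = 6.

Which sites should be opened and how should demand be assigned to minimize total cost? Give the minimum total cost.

Open {W2}: Tring→W2 10·12=120, Irby→W2 8·10=80, Ashby→W2 9·9=81, Kent→W2 6·6=36.
Loads: W2 carries 37/41. Service 317; fixed 108; total 425.
Next best feasible plan costs 471.

Minimum total cost: 425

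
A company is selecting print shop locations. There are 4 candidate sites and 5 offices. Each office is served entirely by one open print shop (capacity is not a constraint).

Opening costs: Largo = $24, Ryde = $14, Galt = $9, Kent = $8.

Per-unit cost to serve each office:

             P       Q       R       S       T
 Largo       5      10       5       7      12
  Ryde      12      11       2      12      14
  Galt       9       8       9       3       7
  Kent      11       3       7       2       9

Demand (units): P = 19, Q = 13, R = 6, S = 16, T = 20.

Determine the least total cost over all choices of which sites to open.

For any fixed open set, each office goes to its cheapest open site; total = fixed + service.
{Largo, Ryde, Galt, Kent}: P→Largo 5·19=95, Q→Kent 3·13=39, R→Ryde 2·6=12, S→Kent 2·16=32, T→Galt 7·20=140. Service 318; fixed 55; total 373.
{Largo, Galt, Kent}: service 336 + fixed 41 = 377
{Largo, Ryde, Kent}: service 358 + fixed 46 = 404
{Kent}: service 502 + fixed 8 = 510
(All 15 nonempty subsets were checked; Largo, Ryde, Galt and Kent is lowest.)

Minimum total cost: 373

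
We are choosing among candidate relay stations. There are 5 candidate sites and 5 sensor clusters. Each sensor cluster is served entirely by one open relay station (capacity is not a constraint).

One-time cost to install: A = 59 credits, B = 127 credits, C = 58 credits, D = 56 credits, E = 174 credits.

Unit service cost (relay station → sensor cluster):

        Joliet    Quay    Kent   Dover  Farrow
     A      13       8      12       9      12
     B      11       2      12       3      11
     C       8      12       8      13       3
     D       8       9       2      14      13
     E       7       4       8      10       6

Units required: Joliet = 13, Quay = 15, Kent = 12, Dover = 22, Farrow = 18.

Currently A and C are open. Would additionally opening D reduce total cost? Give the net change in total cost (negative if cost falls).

Current service cost with {A, C}: 572.
Adding D: each sensor cluster re-picks its cheapest; new service cost 500, saving 72.
Extra fixed cost: 56. Net change = 56 − 72 = -16.
(Totals: 689 → 673.)

Yes — net change −16 (cost falls by 16).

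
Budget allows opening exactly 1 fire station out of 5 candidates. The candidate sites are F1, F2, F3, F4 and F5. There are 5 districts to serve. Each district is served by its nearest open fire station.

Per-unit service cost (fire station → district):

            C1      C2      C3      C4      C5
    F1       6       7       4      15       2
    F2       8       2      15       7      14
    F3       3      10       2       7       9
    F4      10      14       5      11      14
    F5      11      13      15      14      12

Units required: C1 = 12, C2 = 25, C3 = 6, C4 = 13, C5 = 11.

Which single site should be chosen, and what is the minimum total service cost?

With exactly 1 open, each district uses its cheapest among the chosen.
{F2}: C1→F2 8·12=96, C2→F2 2·25=50, C3→F2 15·6=90, C4→F2 7·13=91, C5→F2 14·11=154. Service cost 481.
{F1}: service cost 488
{F3}: service cost 488
Among all 5 size-1 choices, {F2} is lowest.

Choose F2 only; total service cost 481.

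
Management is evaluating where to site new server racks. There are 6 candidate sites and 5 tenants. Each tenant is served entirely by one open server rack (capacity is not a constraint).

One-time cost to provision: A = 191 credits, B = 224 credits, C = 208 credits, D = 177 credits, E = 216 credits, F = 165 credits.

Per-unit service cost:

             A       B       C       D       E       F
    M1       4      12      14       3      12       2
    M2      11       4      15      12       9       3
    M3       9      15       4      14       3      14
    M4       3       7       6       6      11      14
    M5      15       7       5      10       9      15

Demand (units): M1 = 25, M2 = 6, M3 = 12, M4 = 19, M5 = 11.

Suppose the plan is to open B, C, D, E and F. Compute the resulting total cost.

Total cost: 1263

Each tenant is assigned to its cheapest site among the open ones.
{B, C, D, E, F}: M1→F 2·25=50, M2→F 3·6=18, M3→E 3·12=36, M4→C 6·19=114, M5→C 5·11=55. Service 273; fixed 990; total 1263.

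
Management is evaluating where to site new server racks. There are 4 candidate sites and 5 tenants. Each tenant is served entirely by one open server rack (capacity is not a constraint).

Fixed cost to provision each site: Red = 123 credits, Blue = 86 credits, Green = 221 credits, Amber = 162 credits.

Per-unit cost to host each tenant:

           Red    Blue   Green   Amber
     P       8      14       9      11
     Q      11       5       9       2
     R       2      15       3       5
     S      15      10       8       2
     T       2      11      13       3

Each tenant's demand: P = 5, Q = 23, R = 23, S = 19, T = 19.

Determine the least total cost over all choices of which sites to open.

For any fixed open set, each tenant goes to its cheapest open site; total = fixed + service.
{Amber}: P→Amber 11·5=55, Q→Amber 2·23=46, R→Amber 5·23=115, S→Amber 2·19=38, T→Amber 3·19=57. Service 311; fixed 162; total 473.
{Red, Amber}: P→Red 8·5=40, Q→Amber 2·23=46, R→Red 2·23=46, S→Amber 2·19=38, T→Red 2·19=38. Service 208; fixed 285; total 493.
{Blue, Amber}: service 311 + fixed 248 = 559
{Red, Blue, Green, Amber}: P→Red 8·5=40, Q→Amber 2·23=46, R→Red 2·23=46, S→Amber 2·19=38, T→Red 2·19=38. Service 208; fixed 592; total 800.
(All 15 nonempty subsets were checked; Amber only is lowest.)

Minimum total cost: 473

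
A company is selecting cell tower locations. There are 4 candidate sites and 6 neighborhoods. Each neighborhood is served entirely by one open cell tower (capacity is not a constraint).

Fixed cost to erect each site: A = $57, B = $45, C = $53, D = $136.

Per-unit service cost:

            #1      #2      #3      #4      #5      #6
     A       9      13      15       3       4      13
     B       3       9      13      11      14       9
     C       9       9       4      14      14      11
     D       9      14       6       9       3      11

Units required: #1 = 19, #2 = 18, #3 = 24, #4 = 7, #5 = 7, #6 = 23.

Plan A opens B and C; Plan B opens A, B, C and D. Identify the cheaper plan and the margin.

Plan A: {B, C}: #1→B 3·19=57, #2→B 9·18=162, #3→C 4·24=96, #4→B 11·7=77, #5→B 14·7=98, #6→B 9·23=207. Service 697; fixed 98; total 795.
Plan B: {A, B, C, D}: #1→B 3·19=57, #2→B 9·18=162, #3→C 4·24=96, #4→A 3·7=21, #5→D 3·7=21, #6→B 9·23=207. Service 564; fixed 291; total 855.
Difference: |795 − 855| = 60.

Plan A is cheaper by 60.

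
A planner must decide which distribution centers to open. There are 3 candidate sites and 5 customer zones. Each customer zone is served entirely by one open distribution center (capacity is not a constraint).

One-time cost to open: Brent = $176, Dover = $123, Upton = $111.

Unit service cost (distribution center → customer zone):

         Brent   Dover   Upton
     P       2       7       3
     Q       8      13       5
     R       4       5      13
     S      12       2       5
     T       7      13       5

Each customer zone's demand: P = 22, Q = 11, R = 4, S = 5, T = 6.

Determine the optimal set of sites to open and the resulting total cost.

Open Upton only; minimum total cost 339.

For any fixed open set, each customer zone goes to its cheapest open site; total = fixed + service.
{Upton}: P→Upton 3·22=66, Q→Upton 5·11=55, R→Upton 13·4=52, S→Upton 5·5=25, T→Upton 5·6=30. Service 228; fixed 111; total 339.
{Dover, Upton}: service 181 + fixed 234 = 415
{Brent}: service 250 + fixed 176 = 426
{Brent, Dover, Upton}: service 155 + fixed 410 = 565
No other subset beats 339.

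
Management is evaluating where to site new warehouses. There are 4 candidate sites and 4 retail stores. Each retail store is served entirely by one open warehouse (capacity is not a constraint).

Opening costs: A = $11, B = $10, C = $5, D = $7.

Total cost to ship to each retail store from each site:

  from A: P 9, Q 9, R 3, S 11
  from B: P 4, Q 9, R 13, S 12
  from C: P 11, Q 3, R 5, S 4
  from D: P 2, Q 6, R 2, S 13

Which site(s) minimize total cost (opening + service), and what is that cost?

Open C and D; minimum total cost 23.

For any fixed open set, each retail store goes to its cheapest open site; total = fixed + service.
{C, D}: P→D 2, Q→C 3, R→D 2, S→C 4. Service 11; fixed 12; total 23.
{C}: service 23 + fixed 5 = 28
{D}: service 23 + fixed 7 = 30
{A, B, C, D}: service 11 + fixed 33 = 44
No other subset beats 23.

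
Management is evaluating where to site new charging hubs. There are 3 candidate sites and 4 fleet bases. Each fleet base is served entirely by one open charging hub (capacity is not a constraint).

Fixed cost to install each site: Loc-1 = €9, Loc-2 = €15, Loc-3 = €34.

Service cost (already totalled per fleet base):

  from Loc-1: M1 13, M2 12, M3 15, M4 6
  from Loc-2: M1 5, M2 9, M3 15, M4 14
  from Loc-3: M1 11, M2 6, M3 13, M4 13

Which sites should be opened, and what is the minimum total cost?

Open Loc-1 only; minimum total cost 55.

For any fixed open set, each fleet base goes to its cheapest open site; total = fixed + service.
{Loc-1}: M1→Loc-1 13, M2→Loc-1 12, M3→Loc-1 15, M4→Loc-1 6. Service 46; fixed 9; total 55.
{Loc-2}: M1→Loc-2 5, M2→Loc-2 9, M3→Loc-2 15, M4→Loc-2 14. Service 43; fixed 15; total 58.
{Loc-1, Loc-2}: service 35 + fixed 24 = 59
{Loc-1, Loc-2, Loc-3}: M1→Loc-2 5, M2→Loc-3 6, M3→Loc-3 13, M4→Loc-1 6. Service 30; fixed 58; total 88.
No other subset beats 55.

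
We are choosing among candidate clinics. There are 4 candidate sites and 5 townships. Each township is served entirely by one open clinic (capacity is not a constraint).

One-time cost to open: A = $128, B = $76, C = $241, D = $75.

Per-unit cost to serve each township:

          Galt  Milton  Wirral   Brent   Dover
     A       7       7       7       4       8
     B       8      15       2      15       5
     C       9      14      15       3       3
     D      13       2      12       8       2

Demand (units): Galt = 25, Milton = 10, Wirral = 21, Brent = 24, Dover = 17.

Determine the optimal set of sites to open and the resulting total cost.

For any fixed open set, each township goes to its cheapest open site; total = fixed + service.
{B, D}: Galt→B 8·25=200, Milton→D 2·10=20, Wirral→B 2·21=42, Brent→D 8·24=192, Dover→D 2·17=34. Service 488; fixed 151; total 639.
{A, B, D}: service 367 + fixed 279 = 646
{A, B}: service 468 + fixed 204 = 672
{A, B, C, D}: Galt→A 7·25=175, Milton→D 2·10=20, Wirral→B 2·21=42, Brent→C 3·24=72, Dover→D 2·17=34. Service 343; fixed 520; total 863.
No other subset beats 639.

Open B and D; minimum total cost 639.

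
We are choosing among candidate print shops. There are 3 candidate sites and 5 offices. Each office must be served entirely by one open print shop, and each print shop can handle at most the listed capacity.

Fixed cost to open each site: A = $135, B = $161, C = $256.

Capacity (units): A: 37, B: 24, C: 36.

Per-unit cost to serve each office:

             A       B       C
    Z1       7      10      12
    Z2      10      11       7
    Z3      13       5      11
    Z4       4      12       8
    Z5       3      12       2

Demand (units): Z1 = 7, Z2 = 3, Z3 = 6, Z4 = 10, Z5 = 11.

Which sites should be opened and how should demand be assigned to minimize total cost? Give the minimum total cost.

Minimum total cost: 365

Open {A}: Z1→A 7·7=49, Z2→A 10·3=30, Z3→A 13·6=78, Z4→A 4·10=40, Z5→A 3·11=33.
Loads: A carries 37/37. Service 230; fixed 135; total 365.
Next best feasible plan costs 478.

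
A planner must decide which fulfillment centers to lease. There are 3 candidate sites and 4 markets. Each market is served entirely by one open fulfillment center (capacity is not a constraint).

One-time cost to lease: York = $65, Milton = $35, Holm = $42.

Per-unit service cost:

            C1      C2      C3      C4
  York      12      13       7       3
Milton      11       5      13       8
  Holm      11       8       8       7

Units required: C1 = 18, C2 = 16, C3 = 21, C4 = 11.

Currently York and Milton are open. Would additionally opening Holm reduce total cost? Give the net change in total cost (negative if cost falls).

No — net change +42 (cost rises by 42).

Current service cost with {York, Milton}: 458.
Adding Holm: each market re-picks its cheapest; new service cost 458, saving 0.
Extra fixed cost: 42. Net change = 42 − 0 = 42.
(Totals: 558 → 600.)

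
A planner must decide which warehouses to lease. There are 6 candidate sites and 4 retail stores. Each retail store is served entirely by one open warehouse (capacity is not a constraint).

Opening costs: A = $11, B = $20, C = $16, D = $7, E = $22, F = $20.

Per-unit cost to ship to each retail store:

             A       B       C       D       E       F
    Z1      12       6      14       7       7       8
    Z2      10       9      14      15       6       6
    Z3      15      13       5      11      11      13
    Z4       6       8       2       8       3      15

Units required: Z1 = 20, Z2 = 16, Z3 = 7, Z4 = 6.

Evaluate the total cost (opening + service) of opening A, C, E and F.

Each retail store is assigned to its cheapest site among the open ones.
{A, C, E, F}: Z1→E 7·20=140, Z2→E 6·16=96, Z3→C 5·7=35, Z4→C 2·6=12. Service 283; fixed 69; total 352.

Total cost: 352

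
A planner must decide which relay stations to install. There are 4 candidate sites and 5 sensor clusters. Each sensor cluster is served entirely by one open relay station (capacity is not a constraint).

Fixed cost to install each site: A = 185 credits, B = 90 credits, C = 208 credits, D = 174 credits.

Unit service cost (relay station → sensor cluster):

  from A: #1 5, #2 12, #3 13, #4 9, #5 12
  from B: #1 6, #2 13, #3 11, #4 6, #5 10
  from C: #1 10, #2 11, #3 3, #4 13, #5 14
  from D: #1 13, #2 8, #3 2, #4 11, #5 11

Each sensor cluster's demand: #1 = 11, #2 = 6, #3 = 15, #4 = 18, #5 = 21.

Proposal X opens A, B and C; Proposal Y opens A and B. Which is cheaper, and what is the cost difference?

Proposal Y is cheaper by 82.

Proposal X: {A, B, C}: #1→A 5·11=55, #2→C 11·6=66, #3→C 3·15=45, #4→B 6·18=108, #5→B 10·21=210. Service 484; fixed 483; total 967.
Proposal Y: {A, B}: #1→A 5·11=55, #2→A 12·6=72, #3→B 11·15=165, #4→B 6·18=108, #5→B 10·21=210. Service 610; fixed 275; total 885.
Difference: |967 − 885| = 82.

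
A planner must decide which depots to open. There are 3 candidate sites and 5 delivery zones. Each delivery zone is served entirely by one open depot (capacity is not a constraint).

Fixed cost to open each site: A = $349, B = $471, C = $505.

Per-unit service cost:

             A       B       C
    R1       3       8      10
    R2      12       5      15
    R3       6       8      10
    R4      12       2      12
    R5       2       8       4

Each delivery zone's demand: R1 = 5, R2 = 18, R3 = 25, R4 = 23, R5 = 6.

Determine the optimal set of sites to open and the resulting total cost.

For any fixed open set, each delivery zone goes to its cheapest open site; total = fixed + service.
{B}: R1→B 8·5=40, R2→B 5·18=90, R3→B 8·25=200, R4→B 2·23=46, R5→B 8·6=48. Service 424; fixed 471; total 895.
{A}: service 669 + fixed 349 = 1018
{A, B}: service 313 + fixed 820 = 1133
{A, B, C}: service 313 + fixed 1325 = 1638
No other subset beats 895.

Open B only; minimum total cost 895.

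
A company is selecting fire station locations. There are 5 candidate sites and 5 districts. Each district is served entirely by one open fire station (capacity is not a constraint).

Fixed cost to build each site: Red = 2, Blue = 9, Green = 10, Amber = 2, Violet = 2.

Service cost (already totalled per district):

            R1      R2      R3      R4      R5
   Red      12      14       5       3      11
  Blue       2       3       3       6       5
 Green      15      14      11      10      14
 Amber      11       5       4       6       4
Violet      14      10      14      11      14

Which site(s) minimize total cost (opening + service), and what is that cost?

For any fixed open set, each district goes to its cheapest open site; total = fixed + service.
{Red, Blue}: R1→Blue 2, R2→Blue 3, R3→Blue 3, R4→Red 3, R5→Blue 5. Service 16; fixed 11; total 27.
{Red, Blue, Amber}: service 15 + fixed 13 = 28
{Blue}: service 19 + fixed 9 = 28
{Red, Blue, Green, Amber, Violet}: service 15 + fixed 25 = 40
No other subset beats 27.

Open Red and Blue; minimum total cost 27.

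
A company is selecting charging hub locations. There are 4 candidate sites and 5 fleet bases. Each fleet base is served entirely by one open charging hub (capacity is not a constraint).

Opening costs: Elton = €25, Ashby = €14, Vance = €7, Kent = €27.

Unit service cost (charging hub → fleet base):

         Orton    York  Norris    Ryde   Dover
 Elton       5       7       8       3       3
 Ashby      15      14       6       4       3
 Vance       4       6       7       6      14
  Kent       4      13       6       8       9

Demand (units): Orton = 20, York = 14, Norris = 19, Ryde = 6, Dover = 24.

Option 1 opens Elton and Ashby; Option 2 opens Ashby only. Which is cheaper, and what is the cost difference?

Option 1: {Elton, Ashby}: Orton→Elton 5·20=100, York→Elton 7·14=98, Norris→Ashby 6·19=114, Ryde→Elton 3·6=18, Dover→Elton 3·24=72. Service 402; fixed 39; total 441.
Option 2: {Ashby}: Orton→Ashby 15·20=300, York→Ashby 14·14=196, Norris→Ashby 6·19=114, Ryde→Ashby 4·6=24, Dover→Ashby 3·24=72. Service 706; fixed 14; total 720.
Difference: |441 − 720| = 279.

Option 1 is cheaper by 279.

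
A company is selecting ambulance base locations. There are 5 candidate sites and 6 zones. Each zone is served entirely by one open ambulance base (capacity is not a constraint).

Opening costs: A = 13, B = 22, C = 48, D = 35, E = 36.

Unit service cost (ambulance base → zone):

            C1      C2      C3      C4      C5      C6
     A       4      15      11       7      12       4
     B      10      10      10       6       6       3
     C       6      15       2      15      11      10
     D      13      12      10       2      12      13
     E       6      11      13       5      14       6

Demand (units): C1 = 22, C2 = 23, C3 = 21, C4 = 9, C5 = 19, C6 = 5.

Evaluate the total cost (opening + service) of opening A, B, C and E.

Each zone is assigned to its cheapest site among the open ones.
{A, B, C, E}: C1→A 4·22=88, C2→B 10·23=230, C3→C 2·21=42, C4→E 5·9=45, C5→B 6·19=114, C6→B 3·5=15. Service 534; fixed 119; total 653.

Total cost: 653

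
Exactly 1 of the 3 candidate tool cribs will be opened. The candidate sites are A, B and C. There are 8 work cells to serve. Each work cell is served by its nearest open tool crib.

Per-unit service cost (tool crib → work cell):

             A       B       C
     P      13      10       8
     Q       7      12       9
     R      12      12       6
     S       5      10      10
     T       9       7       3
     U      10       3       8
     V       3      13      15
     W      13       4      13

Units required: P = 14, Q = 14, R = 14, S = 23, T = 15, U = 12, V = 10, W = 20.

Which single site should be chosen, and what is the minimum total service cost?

With exactly 1 open, each work cell uses its cheapest among the chosen.
{B}: P→B 10·14=140, Q→B 12·14=168, R→B 12·14=168, S→B 10·23=230, T→B 7·15=105, U→B 3·12=36, V→B 13·10=130, W→B 4·20=80. Service cost 1057.
{C}: service cost 1103
{A}: service cost 1108
Among all 3 size-1 choices, {B} is lowest.

Choose B only; total service cost 1057.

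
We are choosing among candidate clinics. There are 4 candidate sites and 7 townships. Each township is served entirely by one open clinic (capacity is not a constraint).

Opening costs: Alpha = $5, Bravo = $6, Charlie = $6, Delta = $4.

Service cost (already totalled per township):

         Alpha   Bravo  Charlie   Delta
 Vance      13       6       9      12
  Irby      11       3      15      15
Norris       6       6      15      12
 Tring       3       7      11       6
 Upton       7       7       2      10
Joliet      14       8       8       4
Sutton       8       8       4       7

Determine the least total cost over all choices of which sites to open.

For any fixed open set, each township goes to its cheapest open site; total = fixed + service.
{Bravo, Charlie, Delta}: Vance→Bravo 6, Irby→Bravo 3, Norris→Bravo 6, Tring→Delta 6, Upton→Charlie 2, Joliet→Delta 4, Sutton→Charlie 4. Service 31; fixed 16; total 47.
{Bravo, Charlie}: Vance→Bravo 6, Irby→Bravo 3, Norris→Bravo 6, Tring→Bravo 7, Upton→Charlie 2, Joliet→Bravo 8, Sutton→Charlie 4. Service 36; fixed 12; total 48.
{Alpha, Bravo, Charlie}: Vance→Bravo 6, Irby→Bravo 3, Norris→Alpha 6, Tring→Alpha 3, Upton→Charlie 2, Joliet→Bravo 8, Sutton→Charlie 4. Service 32; fixed 17; total 49.
{Alpha, Bravo, Charlie, Delta}: service 28 + fixed 21 = 49
(All 15 nonempty subsets were checked; Bravo, Charlie and Delta is lowest.)

Minimum total cost: 47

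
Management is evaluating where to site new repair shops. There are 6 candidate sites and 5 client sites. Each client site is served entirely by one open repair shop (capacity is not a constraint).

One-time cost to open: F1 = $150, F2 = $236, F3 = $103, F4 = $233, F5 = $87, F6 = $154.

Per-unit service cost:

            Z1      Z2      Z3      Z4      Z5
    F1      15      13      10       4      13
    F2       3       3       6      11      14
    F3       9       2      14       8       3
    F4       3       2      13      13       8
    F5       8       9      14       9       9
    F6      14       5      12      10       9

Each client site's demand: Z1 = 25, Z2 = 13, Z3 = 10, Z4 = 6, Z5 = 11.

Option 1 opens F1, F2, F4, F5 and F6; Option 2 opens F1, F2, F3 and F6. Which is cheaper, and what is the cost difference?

Option 1: {F1, F2, F4, F5, F6}: Z1→F2 3·25=75, Z2→F4 2·13=26, Z3→F2 6·10=60, Z4→F1 4·6=24, Z5→F4 8·11=88. Service 273; fixed 860; total 1133.
Option 2: {F1, F2, F3, F6}: Z1→F2 3·25=75, Z2→F3 2·13=26, Z3→F2 6·10=60, Z4→F1 4·6=24, Z5→F3 3·11=33. Service 218; fixed 643; total 861.
Difference: |1133 − 861| = 272.

Option 2 is cheaper by 272.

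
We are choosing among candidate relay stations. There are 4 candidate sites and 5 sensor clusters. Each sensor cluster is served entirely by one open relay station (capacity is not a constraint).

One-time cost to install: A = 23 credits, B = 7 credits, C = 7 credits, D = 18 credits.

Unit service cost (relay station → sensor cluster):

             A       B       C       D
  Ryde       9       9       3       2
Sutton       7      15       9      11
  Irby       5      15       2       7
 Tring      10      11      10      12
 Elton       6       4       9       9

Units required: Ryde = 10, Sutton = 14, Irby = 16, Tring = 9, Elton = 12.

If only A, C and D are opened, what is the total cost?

Each sensor cluster is assigned to its cheapest site among the open ones.
{A, C, D}: Ryde→D 2·10=20, Sutton→A 7·14=98, Irby→C 2·16=32, Tring→A 10·9=90, Elton→A 6·12=72. Service 312; fixed 48; total 360.

Total cost: 360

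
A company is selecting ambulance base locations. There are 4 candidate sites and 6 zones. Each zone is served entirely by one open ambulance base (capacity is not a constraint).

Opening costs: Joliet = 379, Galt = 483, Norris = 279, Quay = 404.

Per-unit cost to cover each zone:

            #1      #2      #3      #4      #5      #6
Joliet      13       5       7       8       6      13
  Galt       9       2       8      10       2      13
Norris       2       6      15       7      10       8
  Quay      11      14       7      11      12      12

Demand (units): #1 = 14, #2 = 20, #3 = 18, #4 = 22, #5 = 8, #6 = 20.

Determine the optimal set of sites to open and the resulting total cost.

For any fixed open set, each zone goes to its cheapest open site; total = fixed + service.
{Norris}: #1→Norris 2·14=28, #2→Norris 6·20=120, #3→Norris 15·18=270, #4→Norris 7·22=154, #5→Norris 10·8=80, #6→Norris 8·20=160. Service 812; fixed 279; total 1091.
{Joliet}: #1→Joliet 13·14=182, #2→Joliet 5·20=100, #3→Joliet 7·18=126, #4→Joliet 8·22=176, #5→Joliet 6·8=48, #6→Joliet 13·20=260. Service 892; fixed 379; total 1271.
{Joliet, Norris}: service 616 + fixed 658 = 1274
{Joliet, Galt, Norris, Quay}: service 524 + fixed 1545 = 2069
No other subset beats 1091.

Open Norris only; minimum total cost 1091.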